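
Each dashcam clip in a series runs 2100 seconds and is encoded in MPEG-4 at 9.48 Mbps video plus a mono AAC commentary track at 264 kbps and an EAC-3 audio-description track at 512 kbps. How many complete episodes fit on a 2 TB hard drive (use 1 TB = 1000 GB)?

Audio total: 264 + 512 = 776 kbps = 0.776 Mbps.
Total bitrate: 10.256 Mbps.
Per item: 10.256 Mbps × 2100 s = 21,538 Mb = 2,692 MB.
Capacity: 2 TB = 16,000,000 Mb; 742.89 items → 742 complete.

742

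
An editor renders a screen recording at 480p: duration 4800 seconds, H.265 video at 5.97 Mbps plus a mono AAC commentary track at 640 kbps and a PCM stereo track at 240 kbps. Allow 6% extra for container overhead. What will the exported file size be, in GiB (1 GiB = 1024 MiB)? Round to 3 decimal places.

Audio total: 640 + 240 = 880 kbps = 0.880 Mbps.
Total bitrate: 5.97 + 0.880 = 6.850 Mbps.
Stream data: 6.850 Mbps × 4800 s = 32880.0 Mb.
With 6% container overhead: ×1.06.
34,853 Mb = 4,356,600,000 bytes ÷ 1,073,741,824 = 4.057 GiB.

4.057 GiB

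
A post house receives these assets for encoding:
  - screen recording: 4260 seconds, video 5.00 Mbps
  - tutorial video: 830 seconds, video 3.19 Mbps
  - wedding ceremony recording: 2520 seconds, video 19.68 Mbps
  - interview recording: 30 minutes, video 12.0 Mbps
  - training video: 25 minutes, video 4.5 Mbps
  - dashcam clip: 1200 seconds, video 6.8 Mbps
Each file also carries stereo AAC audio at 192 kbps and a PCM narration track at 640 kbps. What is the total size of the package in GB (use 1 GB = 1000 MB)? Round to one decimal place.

15.0 GB

Audio total: 192 + 640 = 832 kbps = 0.832 Mbps.
screen recording: 5.832 Mbps × 4260 s = 24844.3 Mb
tutorial video: 4.022 Mbps × 830 s = 3338.3 Mb
wedding ceremony recording: 20.512 Mbps × 2520 s = 51690.2 Mb
interview recording: 12.832 Mbps × 1800 s = 23097.6 Mb
training video: 5.332 Mbps × 1500 s = 7998.0 Mb
dashcam clip: 7.632 Mbps × 1200 s = 9158.4 Mb
Total: 120126.8 Mb = 15015.9 MB.
= 15.02 GB.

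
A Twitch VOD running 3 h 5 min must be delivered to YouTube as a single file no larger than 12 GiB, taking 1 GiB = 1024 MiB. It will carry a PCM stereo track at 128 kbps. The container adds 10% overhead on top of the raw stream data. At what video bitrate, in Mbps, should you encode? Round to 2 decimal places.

8.31 Mbps

Budget: 12 GiB = 103079.2 Mb.
Stream payload after overhead: 103079.2 / 1.10 = 93708.4 Mb.
3 h 5 min = 185 min = 11100 s
Total bitrate budget: 93708.4 Mb / 11100 s = 8.442 Mbps.
Audio: 128 kbps = 0.128 Mbps.
Video: 8.442 − 0.128 = 8.314 Mbps.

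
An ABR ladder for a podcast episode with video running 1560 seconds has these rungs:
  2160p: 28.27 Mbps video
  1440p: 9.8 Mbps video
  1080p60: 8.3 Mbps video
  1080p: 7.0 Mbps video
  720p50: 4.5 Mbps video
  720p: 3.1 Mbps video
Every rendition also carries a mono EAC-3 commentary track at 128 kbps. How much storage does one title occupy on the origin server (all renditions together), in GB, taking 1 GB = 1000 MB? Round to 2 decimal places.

12.04 GB

Audio: 128 kbps = 0.128 Mbps.
Sum of rendition bitrates: (28.27+0.128) + (9.8+0.128) + (8.3+0.128) + (7.0+0.128) + (4.5+0.128) + (3.1+0.128) = 61.738 Mbps.
× 1560 s = 96,311 Mb = 12,039 MB = 12.04 GB.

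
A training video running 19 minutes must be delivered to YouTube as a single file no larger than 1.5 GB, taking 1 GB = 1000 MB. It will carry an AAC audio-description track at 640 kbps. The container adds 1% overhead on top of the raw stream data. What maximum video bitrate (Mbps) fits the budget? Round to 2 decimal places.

9.78 Mbps

Budget: 1.5 GB = 12000.0 Mb.
Stream payload after overhead: 12000.0 / 1.01 = 11881.2 Mb.
19 min = 1140 s
Total bitrate budget: 11881.2 Mb / 1140 s = 10.422 Mbps.
Audio: 640 kbps = 0.640 Mbps.
Video: 10.422 − 0.640 = 9.782 Mbps.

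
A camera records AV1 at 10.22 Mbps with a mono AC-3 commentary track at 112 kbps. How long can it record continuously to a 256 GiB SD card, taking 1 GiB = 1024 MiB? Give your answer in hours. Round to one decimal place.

59.1 hours

Audio: 112 kbps = 0.112 Mbps.
Total bitrate: 10.22 + 0.112 = 10.332 Mbps.
Capacity: 256 GiB = 2,199,023 Mb.
Recording time: 2,199,023 / 10.332 = 212,836 s ≈ 59.1 hours.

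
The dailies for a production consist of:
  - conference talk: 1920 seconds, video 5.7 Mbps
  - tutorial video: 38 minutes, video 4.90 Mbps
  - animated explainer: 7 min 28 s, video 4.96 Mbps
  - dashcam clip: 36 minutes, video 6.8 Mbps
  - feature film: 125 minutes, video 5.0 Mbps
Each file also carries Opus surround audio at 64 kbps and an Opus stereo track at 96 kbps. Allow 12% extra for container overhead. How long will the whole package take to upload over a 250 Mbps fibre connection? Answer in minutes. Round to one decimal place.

5.9 minutes

Audio total: 64 + 96 = 160 kbps = 0.160 Mbps.
conference talk: 5.860 Mbps × 1920 s × 1.12 = 12601.3 Mb
tutorial video: 5.060 Mbps × 2280 s × 1.12 = 12921.2 Mb
animated explainer: 5.120 Mbps × 448 s × 1.12 = 2569.0 Mb
dashcam clip: 6.960 Mbps × 2160 s × 1.12 = 16837.6 Mb
feature film: 5.160 Mbps × 7500 s × 1.12 = 43344.0 Mb
Total: 88273.2 Mb = 11034.2 MB.
At 250 Mbps: 88273.2 / 250 = 353 s ≈ 5.88 minutes.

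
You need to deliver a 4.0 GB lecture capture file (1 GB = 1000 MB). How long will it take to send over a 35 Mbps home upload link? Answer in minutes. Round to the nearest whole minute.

15 minutes

File: 4.0 GB = 32000.0 Mb.
At 35 Mbps: 32000.0 / 35 = 914.3 s ≈ 15.2 minutes.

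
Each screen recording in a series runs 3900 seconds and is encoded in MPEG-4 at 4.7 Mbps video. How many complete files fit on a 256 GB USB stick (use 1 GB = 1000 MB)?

Per item: 4.700 Mbps × 3900 s = 18,330 Mb = 2,291 MB.
Capacity: 256 GB = 2,048,000 Mb; 111.73 items → 111 complete.

111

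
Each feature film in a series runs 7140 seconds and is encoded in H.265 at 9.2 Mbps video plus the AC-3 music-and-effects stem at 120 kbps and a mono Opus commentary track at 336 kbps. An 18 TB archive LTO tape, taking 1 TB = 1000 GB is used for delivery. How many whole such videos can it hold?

2088

Audio total: 120 + 336 = 456 kbps = 0.456 Mbps.
Total bitrate: 9.656 Mbps.
Per item: 9.656 Mbps × 7140 s = 68,944 Mb = 8,618 MB.
Capacity: 18 TB = 144,000,000 Mb; 2088.66 items → 2088 complete.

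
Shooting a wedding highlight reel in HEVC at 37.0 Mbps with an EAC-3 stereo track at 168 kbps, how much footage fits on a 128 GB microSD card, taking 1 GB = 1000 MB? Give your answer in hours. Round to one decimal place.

Audio: 168 kbps = 0.168 Mbps.
Total bitrate: 37.0 + 0.168 = 37.168 Mbps.
Capacity: 128 GB = 1,024,000 Mb.
Recording time: 1,024,000 / 37.168 = 27,551 s ≈ 7.65 hours.

7.7 hours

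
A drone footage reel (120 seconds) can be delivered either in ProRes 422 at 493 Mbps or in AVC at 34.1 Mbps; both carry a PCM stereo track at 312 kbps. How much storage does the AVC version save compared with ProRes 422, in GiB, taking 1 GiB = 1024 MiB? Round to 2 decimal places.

Audio: 312 kbps = 0.312 Mbps.
ProRes 422: 493.312 Mbps × 120 s = 59197.4 Mb = 6.891 GiB.
AVC: 34.412 Mbps × 120 s = 4129.4 Mb = 0.481 GiB.
Saving: 6.891 − 0.481 = 6.411 GiB.

6.41 GiB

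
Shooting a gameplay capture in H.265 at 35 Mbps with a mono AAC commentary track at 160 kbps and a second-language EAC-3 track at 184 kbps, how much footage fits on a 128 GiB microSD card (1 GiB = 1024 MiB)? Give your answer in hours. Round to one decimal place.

8.6 hours

Audio total: 160 + 184 = 344 kbps = 0.344 Mbps.
Total bitrate: 35 + 0.344 = 35.344 Mbps.
Capacity: 128 GiB = 1,099,512 Mb.
Recording time: 1,099,512 / 35.344 = 31,109 s ≈ 8.64 hours.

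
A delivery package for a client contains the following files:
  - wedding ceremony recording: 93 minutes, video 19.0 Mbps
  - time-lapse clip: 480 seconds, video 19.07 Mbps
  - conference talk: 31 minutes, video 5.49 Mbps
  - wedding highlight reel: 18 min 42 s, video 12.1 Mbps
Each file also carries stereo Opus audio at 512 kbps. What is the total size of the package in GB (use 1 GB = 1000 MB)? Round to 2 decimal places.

Audio: 512 kbps = 0.512 Mbps.
wedding ceremony recording: 19.512 Mbps × 5580 s = 108877.0 Mb
time-lapse clip: 19.582 Mbps × 480 s = 9399.4 Mb
conference talk: 6.002 Mbps × 1860 s = 11163.7 Mb
wedding highlight reel: 12.612 Mbps × 1122 s = 14150.7 Mb
Total: 143590.7 Mb = 17948.8 MB.
= 17.95 GB.

17.95 GB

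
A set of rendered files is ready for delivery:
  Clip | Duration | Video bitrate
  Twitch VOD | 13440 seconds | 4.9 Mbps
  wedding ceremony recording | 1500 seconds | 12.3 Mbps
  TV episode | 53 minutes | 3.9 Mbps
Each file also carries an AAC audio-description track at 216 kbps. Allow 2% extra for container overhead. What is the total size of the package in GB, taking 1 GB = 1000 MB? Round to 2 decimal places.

12.83 GB

Audio: 216 kbps = 0.216 Mbps.
Twitch VOD: 5.116 Mbps × 13440 s × 1.02 = 70134.2 Mb
wedding ceremony recording: 12.516 Mbps × 1500 s × 1.02 = 19149.5 Mb
TV episode: 4.116 Mbps × 3180 s × 1.02 = 13350.7 Mb
Total: 102634.4 Mb = 12829.3 MB.
= 12.83 GB.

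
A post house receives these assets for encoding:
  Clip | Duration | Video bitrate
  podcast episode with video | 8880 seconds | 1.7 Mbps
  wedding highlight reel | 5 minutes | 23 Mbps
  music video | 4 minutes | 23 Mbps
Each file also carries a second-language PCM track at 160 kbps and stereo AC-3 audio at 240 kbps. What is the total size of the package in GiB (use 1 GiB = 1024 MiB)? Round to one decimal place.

3.6 GiB

Audio total: 160 + 240 = 400 kbps = 0.400 Mbps.
podcast episode with video: 2.100 Mbps × 8880 s = 18648.0 Mb
wedding highlight reel: 23.400 Mbps × 300 s = 7020.0 Mb
music video: 23.400 Mbps × 240 s = 5616.0 Mb
Total: 31284.0 Mb = 3910.5 MB.
= 3.642 GiB.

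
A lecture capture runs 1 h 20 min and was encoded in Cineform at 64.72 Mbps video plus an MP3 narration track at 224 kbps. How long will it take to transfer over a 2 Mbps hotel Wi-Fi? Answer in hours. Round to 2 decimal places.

1 h 20 min = 80 min = 4800 s
Audio: 224 kbps = 0.224 Mbps.
Total bitrate: 64.944 Mbps.
File: 64.944 Mbps × 4800 s = 311731.2 Mb.
At 2 Mbps: 311731.2 / 2 = 155865.6 s ≈ 43.3 hours.

43.30 hours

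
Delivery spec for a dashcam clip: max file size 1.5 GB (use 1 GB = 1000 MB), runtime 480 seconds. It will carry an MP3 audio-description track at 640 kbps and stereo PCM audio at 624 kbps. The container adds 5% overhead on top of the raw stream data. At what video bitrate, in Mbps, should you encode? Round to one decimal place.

Budget: 1.5 GB = 12000.0 Mb.
Stream payload after overhead: 12000.0 / 1.05 = 11428.6 Mb.
Total bitrate budget: 11428.6 Mb / 480 s = 23.810 Mbps.
Audio total: 640 + 624 = 1264 kbps = 1.264 Mbps.
Video: 23.810 − 1.264 = 22.546 Mbps.

22.5 Mbps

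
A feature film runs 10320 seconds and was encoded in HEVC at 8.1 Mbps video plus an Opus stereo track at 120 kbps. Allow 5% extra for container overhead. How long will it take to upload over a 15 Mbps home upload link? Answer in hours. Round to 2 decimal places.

Audio: 120 kbps = 0.120 Mbps.
Total bitrate: 8.220 Mbps.
File: 8.220 Mbps × 10320 s = 84830.4 Mb.
With 5% container overhead: ×1.05. → 89071.9 Mb.
At 15 Mbps: 89071.9 / 15 = 5938.1 s ≈ 1.65 hours.

1.65 hours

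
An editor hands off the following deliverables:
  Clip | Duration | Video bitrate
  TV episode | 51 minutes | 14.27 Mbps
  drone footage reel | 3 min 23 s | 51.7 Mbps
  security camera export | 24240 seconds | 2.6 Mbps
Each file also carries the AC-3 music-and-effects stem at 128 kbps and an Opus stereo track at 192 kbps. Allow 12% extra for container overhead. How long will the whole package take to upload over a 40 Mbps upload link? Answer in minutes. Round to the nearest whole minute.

Audio total: 128 + 192 = 320 kbps = 0.320 Mbps.
TV episode: 14.590 Mbps × 3060 s × 1.12 = 50002.8 Mb
drone footage reel: 52.020 Mbps × 203 s × 1.12 = 11827.3 Mb
security camera export: 2.920 Mbps × 24240 s × 1.12 = 79274.5 Mb
Total: 141104.6 Mb = 17638.1 MB.
At 40 Mbps: 141104.6 / 40 = 3528 s ≈ 58.8 minutes.

59 minutes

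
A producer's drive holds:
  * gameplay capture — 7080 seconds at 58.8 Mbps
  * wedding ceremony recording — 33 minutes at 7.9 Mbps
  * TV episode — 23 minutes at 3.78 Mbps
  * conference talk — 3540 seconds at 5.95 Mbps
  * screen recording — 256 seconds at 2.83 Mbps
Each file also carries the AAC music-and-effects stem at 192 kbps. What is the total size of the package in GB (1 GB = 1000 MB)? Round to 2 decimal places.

57.71 GB

Audio: 192 kbps = 0.192 Mbps.
gameplay capture: 58.992 Mbps × 7080 s = 417663.4 Mb
wedding ceremony recording: 8.092 Mbps × 1980 s = 16022.2 Mb
TV episode: 3.972 Mbps × 1380 s = 5481.4 Mb
conference talk: 6.142 Mbps × 3540 s = 21742.7 Mb
screen recording: 3.022 Mbps × 256 s = 773.6 Mb
Total: 461683.2 Mb = 57710.4 MB.
= 57.71 GB.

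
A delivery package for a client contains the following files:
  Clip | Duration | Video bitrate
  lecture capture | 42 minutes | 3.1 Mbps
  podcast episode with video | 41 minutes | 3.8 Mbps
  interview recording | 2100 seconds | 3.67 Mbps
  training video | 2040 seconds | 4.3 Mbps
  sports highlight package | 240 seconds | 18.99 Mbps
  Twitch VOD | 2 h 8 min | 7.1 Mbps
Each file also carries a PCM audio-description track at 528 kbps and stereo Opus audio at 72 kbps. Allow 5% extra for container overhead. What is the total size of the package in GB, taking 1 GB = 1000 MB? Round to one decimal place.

13.5 GB

Audio total: 528 + 72 = 600 kbps = 0.600 Mbps.
lecture capture: 3.700 Mbps × 2520 s × 1.05 = 9790.2 Mb
podcast episode with video: 4.400 Mbps × 2460 s × 1.05 = 11365.2 Mb
interview recording: 4.270 Mbps × 2100 s × 1.05 = 9415.4 Mb
training video: 4.900 Mbps × 2040 s × 1.05 = 10495.8 Mb
sports highlight package: 19.590 Mbps × 240 s × 1.05 = 4936.7 Mb
Twitch VOD: 7.700 Mbps × 7680 s × 1.05 = 62092.8 Mb
Total: 108096.0 Mb = 13512.0 MB.
= 13.51 GB.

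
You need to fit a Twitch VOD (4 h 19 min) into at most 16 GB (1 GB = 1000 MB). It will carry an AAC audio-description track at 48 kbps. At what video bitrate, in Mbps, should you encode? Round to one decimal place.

8.2 Mbps

Budget: 16 GB = 128000.0 Mb.
4 h 19 min = 259 min = 15540 s
Total bitrate budget: 128000.0 Mb / 15540 s = 8.237 Mbps.
Audio: 48 kbps = 0.048 Mbps.
Video: 8.237 − 0.048 = 8.189 Mbps.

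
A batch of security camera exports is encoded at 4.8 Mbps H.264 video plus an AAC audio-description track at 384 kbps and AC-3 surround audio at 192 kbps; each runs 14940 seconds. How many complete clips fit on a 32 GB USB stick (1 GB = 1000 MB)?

Audio total: 384 + 192 = 576 kbps = 0.576 Mbps.
Total bitrate: 5.376 Mbps.
Per item: 5.376 Mbps × 14940 s = 80,317 Mb = 10,040 MB.
Capacity: 32 GB = 256,000 Mb; 3.19 items → 3 complete.

3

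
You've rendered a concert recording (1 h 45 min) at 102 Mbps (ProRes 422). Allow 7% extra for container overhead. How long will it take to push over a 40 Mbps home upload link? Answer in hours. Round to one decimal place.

1 h 45 min = 105 min = 6300 s
File: 102.000 Mbps × 6300 s = 642600.0 Mb.
With 7% container overhead: ×1.07. → 687582.0 Mb.
At 40 Mbps: 687582.0 / 40 = 17189.5 s ≈ 4.77 hours.

4.8 hours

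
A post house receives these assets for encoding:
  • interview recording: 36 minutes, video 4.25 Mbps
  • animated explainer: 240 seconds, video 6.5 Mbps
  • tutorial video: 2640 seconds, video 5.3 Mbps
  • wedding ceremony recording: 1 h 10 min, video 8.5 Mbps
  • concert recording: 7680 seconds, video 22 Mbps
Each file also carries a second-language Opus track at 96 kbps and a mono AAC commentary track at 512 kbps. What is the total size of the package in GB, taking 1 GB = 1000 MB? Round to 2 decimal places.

29.96 GB

Audio total: 96 + 512 = 608 kbps = 0.608 Mbps.
interview recording: 4.858 Mbps × 2160 s = 10493.3 Mb
animated explainer: 7.108 Mbps × 240 s = 1705.9 Mb
tutorial video: 5.908 Mbps × 2640 s = 15597.1 Mb
wedding ceremony recording: 9.108 Mbps × 4200 s = 38253.6 Mb
concert recording: 22.608 Mbps × 7680 s = 173629.4 Mb
Total: 239679.4 Mb = 29959.9 MB.
= 29.96 GB.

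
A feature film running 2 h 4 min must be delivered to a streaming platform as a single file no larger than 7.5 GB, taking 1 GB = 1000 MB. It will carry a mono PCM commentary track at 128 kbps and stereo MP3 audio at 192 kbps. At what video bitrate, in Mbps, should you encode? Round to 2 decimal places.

7.74 Mbps

Budget: 7.5 GB = 60000.0 Mb.
2 h 4 min = 124 min = 7440 s
Total bitrate budget: 60000.0 Mb / 7440 s = 8.065 Mbps.
Audio total: 128 + 192 = 320 kbps = 0.320 Mbps.
Video: 8.065 − 0.320 = 7.745 Mbps.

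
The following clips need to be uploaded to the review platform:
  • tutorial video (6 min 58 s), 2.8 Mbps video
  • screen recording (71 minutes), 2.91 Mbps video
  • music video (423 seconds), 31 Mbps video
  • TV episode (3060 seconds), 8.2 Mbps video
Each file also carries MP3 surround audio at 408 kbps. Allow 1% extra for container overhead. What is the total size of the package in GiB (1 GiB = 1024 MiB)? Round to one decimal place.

6.5 GiB

Audio: 408 kbps = 0.408 Mbps.
tutorial video: 3.208 Mbps × 418 s × 1.01 = 1354.4 Mb
screen recording: 3.318 Mbps × 4260 s × 1.01 = 14276.0 Mb
music video: 31.408 Mbps × 423 s × 1.01 = 13418.4 Mb
TV episode: 8.608 Mbps × 3060 s × 1.01 = 26603.9 Mb
Total: 55652.7 Mb = 6956.6 MB.
= 6.479 GiB.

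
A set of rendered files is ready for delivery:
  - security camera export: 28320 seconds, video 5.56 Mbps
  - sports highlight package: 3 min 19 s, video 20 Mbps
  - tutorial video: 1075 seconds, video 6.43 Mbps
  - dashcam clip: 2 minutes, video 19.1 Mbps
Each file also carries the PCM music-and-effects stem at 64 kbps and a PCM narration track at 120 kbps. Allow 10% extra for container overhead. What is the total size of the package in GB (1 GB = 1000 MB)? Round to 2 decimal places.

Audio total: 64 + 120 = 184 kbps = 0.184 Mbps.
security camera export: 5.744 Mbps × 28320 s × 1.10 = 178937.1 Mb
sports highlight package: 20.184 Mbps × 199 s × 1.10 = 4418.3 Mb
tutorial video: 6.614 Mbps × 1075 s × 1.10 = 7821.1 Mb
dashcam clip: 19.284 Mbps × 120 s × 1.10 = 2545.5 Mb
Total: 193721.9 Mb = 24215.2 MB.
= 24.22 GB.

24.22 GB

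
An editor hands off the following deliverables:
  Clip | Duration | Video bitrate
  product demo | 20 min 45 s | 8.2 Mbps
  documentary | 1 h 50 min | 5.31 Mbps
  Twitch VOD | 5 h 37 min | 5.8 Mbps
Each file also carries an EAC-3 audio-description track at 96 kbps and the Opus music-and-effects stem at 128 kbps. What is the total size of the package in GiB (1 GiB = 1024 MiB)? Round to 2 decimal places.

Audio total: 96 + 128 = 224 kbps = 0.224 Mbps.
product demo: 8.424 Mbps × 1245 s = 10487.9 Mb
documentary: 5.534 Mbps × 6600 s = 36524.4 Mb
Twitch VOD: 6.024 Mbps × 20220 s = 121805.3 Mb
Total: 168817.6 Mb = 21102.2 MB.
= 19.65 GiB.

19.65 GiB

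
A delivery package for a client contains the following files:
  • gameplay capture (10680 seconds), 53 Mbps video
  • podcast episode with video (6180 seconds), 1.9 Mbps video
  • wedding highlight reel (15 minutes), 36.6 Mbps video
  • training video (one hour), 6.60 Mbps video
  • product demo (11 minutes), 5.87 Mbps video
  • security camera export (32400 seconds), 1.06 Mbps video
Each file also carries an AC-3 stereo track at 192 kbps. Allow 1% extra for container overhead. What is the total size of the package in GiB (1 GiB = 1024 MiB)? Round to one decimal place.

80.3 GiB

Audio: 192 kbps = 0.192 Mbps.
gameplay capture: 53.192 Mbps × 10680 s × 1.01 = 573771.5 Mb
podcast episode with video: 2.092 Mbps × 6180 s × 1.01 = 13057.8 Mb
wedding highlight reel: 36.792 Mbps × 900 s × 1.01 = 33443.9 Mb
training video: 6.792 Mbps × 3600 s × 1.01 = 24695.7 Mb
product demo: 6.062 Mbps × 660 s × 1.01 = 4040.9 Mb
security camera export: 1.252 Mbps × 32400 s × 1.01 = 40970.4 Mb
Total: 689980.3 Mb = 86247.5 MB.
= 80.32 GiB.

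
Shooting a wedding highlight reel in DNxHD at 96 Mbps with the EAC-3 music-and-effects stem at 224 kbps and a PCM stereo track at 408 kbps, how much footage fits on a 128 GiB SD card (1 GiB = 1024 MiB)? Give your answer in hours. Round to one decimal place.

Audio total: 224 + 408 = 632 kbps = 0.632 Mbps.
Total bitrate: 96 + 0.632 = 96.632 Mbps.
Capacity: 128 GiB = 1,099,512 Mb.
Recording time: 1,099,512 / 96.632 = 11,378 s ≈ 3.16 hours.

3.2 hours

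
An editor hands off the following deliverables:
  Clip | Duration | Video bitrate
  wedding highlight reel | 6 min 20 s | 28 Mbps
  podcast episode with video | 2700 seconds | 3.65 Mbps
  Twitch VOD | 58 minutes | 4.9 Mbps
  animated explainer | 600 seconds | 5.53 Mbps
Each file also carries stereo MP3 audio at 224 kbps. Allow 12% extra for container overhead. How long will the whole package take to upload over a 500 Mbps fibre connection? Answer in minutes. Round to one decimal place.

Audio: 224 kbps = 0.224 Mbps.
wedding highlight reel: 28.224 Mbps × 380 s × 1.12 = 12012.1 Mb
podcast episode with video: 3.874 Mbps × 2700 s × 1.12 = 11715.0 Mb
Twitch VOD: 5.124 Mbps × 3480 s × 1.12 = 19971.3 Mb
animated explainer: 5.754 Mbps × 600 s × 1.12 = 3866.7 Mb
Total: 47565.1 Mb = 5945.6 MB.
At 500 Mbps: 47565.1 / 500 = 95 s ≈ 1.59 minutes.

1.6 minutes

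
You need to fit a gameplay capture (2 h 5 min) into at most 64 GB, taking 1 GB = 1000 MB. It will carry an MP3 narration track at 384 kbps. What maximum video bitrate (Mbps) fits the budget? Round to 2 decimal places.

Budget: 64 GB = 512000.0 Mb.
2 h 5 min = 125 min = 7500 s
Total bitrate budget: 512000.0 Mb / 7500 s = 68.267 Mbps.
Audio: 384 kbps = 0.384 Mbps.
Video: 68.267 − 0.384 = 67.883 Mbps.

67.88 Mbps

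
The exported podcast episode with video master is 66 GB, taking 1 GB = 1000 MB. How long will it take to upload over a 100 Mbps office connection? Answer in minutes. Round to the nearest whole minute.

File: 66 GB = 528000.0 Mb.
At 100 Mbps: 528000.0 / 100 = 5280.0 s ≈ 88 minutes.

88 minutes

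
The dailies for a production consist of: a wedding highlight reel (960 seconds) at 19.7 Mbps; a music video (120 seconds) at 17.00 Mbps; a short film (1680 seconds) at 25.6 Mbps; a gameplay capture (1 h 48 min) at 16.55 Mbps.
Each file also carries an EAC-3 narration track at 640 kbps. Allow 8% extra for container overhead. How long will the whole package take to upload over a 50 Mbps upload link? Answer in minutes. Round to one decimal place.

63.8 minutes

Audio: 640 kbps = 0.640 Mbps.
wedding highlight reel: 20.340 Mbps × 960 s × 1.08 = 21088.5 Mb
music video: 17.640 Mbps × 120 s × 1.08 = 2286.1 Mb
short film: 26.240 Mbps × 1680 s × 1.08 = 47609.9 Mb
gameplay capture: 17.190 Mbps × 6480 s × 1.08 = 120302.5 Mb
Total: 191287.0 Mb = 23910.9 MB.
At 50 Mbps: 191287.0 / 50 = 3826 s ≈ 63.8 minutes.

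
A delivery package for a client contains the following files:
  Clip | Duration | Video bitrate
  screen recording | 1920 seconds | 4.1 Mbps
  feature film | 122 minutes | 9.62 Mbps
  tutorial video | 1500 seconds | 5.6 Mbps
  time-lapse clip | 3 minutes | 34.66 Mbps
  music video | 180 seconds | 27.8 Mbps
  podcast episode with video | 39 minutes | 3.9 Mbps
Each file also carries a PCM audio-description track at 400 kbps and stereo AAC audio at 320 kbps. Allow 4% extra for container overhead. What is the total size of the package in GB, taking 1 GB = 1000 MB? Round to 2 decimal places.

Audio total: 400 + 320 = 720 kbps = 0.720 Mbps.
screen recording: 4.820 Mbps × 1920 s × 1.04 = 9624.6 Mb
feature film: 10.340 Mbps × 7320 s × 1.04 = 78716.4 Mb
tutorial video: 6.320 Mbps × 1500 s × 1.04 = 9859.2 Mb
time-lapse clip: 35.380 Mbps × 180 s × 1.04 = 6623.1 Mb
music video: 28.520 Mbps × 180 s × 1.04 = 5338.9 Mb
podcast episode with video: 4.620 Mbps × 2340 s × 1.04 = 11243.2 Mb
Total: 121405.4 Mb = 15175.7 MB.
= 15.18 GB.

15.18 GB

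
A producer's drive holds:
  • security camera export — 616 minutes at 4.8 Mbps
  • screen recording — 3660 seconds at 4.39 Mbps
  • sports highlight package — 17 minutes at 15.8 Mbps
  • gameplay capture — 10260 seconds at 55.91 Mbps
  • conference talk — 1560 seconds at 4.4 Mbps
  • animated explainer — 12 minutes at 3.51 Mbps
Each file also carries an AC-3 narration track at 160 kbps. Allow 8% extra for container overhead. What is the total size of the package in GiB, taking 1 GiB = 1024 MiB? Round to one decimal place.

100.7 GiB

Audio: 160 kbps = 0.160 Mbps.
security camera export: 4.960 Mbps × 36960 s × 1.08 = 197987.3 Mb
screen recording: 4.550 Mbps × 3660 s × 1.08 = 17985.2 Mb
sports highlight package: 15.960 Mbps × 1020 s × 1.08 = 17581.5 Mb
gameplay capture: 56.070 Mbps × 10260 s × 1.08 = 621300.5 Mb
conference talk: 4.560 Mbps × 1560 s × 1.08 = 7682.7 Mb
animated explainer: 3.670 Mbps × 720 s × 1.08 = 2853.8 Mb
Total: 865391.0 Mb = 108173.9 MB.
= 100.7 GiB.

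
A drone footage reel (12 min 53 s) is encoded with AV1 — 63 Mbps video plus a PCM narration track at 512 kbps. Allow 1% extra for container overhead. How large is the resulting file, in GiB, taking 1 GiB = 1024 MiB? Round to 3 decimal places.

5.773 GiB

12 min 53 s = 773 s
Audio: 512 kbps = 0.512 Mbps.
Total bitrate: 63 + 0.512 = 63.512 Mbps.
Stream data: 63.512 Mbps × 773 s = 49094.8 Mb.
With 1% container overhead: ×1.01.
49,586 Mb = 6,198,215,470 bytes ÷ 1,073,741,824 = 5.773 GiB.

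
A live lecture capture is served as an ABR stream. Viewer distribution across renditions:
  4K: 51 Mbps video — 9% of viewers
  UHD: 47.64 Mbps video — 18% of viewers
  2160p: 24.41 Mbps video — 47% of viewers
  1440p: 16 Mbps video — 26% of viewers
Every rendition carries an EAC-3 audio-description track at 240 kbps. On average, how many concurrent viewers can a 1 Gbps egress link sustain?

34

Audio: 240 kbps = 0.240 Mbps.
Average per-viewer bitrate: 0.09×51.240 + 0.18×47.880 + 0.47×24.650 + 0.26×16.240 = 29.038 Mbps.
1 Gbps = 1,000 Mbps; 1,000 / 29.038 = 34.44 → 34.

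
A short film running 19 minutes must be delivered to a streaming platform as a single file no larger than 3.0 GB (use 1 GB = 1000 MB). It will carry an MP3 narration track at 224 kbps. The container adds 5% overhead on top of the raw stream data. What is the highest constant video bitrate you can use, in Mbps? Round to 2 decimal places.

19.83 Mbps

Budget: 3.0 GB = 24000.0 Mb.
Stream payload after overhead: 24000.0 / 1.05 = 22857.1 Mb.
19 min = 1140 s
Total bitrate budget: 22857.1 Mb / 1140 s = 20.050 Mbps.
Audio: 224 kbps = 0.224 Mbps.
Video: 20.050 − 0.224 = 19.826 Mbps.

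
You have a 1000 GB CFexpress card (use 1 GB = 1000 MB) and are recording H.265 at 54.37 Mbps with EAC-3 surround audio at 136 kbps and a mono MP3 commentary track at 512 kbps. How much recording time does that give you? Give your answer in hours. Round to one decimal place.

Audio total: 136 + 512 = 648 kbps = 0.648 Mbps.
Total bitrate: 54.37 + 0.648 = 55.018 Mbps.
Capacity: 1000 GB = 8,000,000 Mb.
Recording time: 8,000,000 / 55.018 = 145,407 s ≈ 40.4 hours.

40.4 hours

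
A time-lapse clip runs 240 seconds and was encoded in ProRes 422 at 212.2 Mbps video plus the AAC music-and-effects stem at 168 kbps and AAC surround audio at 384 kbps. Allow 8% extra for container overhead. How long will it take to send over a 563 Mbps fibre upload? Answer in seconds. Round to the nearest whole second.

Audio total: 168 + 384 = 552 kbps = 0.552 Mbps.
Total bitrate: 212.752 Mbps.
File: 212.752 Mbps × 240 s = 51060.5 Mb.
With 8% container overhead: ×1.08. → 55145.3 Mb.
At 563 Mbps: 55145.3 / 563 = 97.9 s ≈ 97.9 seconds.

98 seconds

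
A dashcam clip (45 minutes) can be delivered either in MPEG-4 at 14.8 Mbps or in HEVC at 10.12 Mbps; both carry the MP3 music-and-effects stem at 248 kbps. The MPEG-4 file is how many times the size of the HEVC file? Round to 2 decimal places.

45 min = 2700 s
Audio: 248 kbps = 0.248 Mbps.
MPEG-4: 15.048 Mbps × 2700 s = 40629.6 Mb = 5.079 GB.
HEVC: 10.368 Mbps × 2700 s = 27993.6 Mb = 3.499 GB.
Ratio: 5.079 / 3.499 = 1.451.

1.45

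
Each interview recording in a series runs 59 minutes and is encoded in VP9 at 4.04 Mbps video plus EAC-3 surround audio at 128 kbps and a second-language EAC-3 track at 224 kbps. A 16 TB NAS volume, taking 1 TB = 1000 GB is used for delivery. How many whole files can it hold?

8232

59 min = 3540 s
Audio total: 128 + 224 = 352 kbps = 0.352 Mbps.
Total bitrate: 4.392 Mbps.
Per item: 4.392 Mbps × 3540 s = 15,548 Mb = 1,943 MB.
Capacity: 16 TB = 128,000,000 Mb; 8232.74 items → 8232 complete.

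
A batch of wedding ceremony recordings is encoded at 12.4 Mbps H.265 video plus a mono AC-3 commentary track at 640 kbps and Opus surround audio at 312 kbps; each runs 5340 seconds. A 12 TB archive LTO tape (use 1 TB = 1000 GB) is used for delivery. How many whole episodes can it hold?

Audio total: 640 + 312 = 952 kbps = 0.952 Mbps.
Total bitrate: 13.352 Mbps.
Per item: 13.352 Mbps × 5340 s = 71,300 Mb = 8,912 MB.
Capacity: 12 TB = 96,000,000 Mb; 1346.43 items → 1346 complete.

1346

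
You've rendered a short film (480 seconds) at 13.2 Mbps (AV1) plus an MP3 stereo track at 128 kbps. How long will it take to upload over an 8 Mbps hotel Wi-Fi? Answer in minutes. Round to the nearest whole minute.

Audio: 128 kbps = 0.128 Mbps.
Total bitrate: 13.328 Mbps.
File: 13.328 Mbps × 480 s = 6397.4 Mb.
At 8 Mbps: 6397.4 / 8 = 799.7 s ≈ 13.3 minutes.

13 minutes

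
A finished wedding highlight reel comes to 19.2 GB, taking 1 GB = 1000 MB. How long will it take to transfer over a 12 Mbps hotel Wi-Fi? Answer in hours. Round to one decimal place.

File: 19.2 GB = 153600.0 Mb.
At 12 Mbps: 153600.0 / 12 = 12800.0 s ≈ 3.56 hours.

3.6 hours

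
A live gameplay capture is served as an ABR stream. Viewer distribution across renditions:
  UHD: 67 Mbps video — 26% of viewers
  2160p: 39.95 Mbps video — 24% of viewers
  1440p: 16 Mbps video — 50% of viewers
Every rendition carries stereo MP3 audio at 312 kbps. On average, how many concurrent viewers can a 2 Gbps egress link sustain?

56

Audio: 312 kbps = 0.312 Mbps.
Average per-viewer bitrate: 0.26×67.312 + 0.24×40.262 + 0.50×16.312 = 35.320 Mbps.
2 Gbps = 2,000 Mbps; 2,000 / 35.320 = 56.63 → 56.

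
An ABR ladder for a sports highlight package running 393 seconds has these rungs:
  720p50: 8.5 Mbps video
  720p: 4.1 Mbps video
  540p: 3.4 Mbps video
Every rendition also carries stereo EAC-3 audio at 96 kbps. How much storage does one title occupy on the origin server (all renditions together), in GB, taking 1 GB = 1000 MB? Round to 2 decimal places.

Audio: 96 kbps = 0.096 Mbps.
Sum of rendition bitrates: (8.5+0.096) + (4.1+0.096) + (3.4+0.096) = 16.288 Mbps.
× 393 s = 6,401 Mb = 800.1 MB = 0.8001 GB.

0.80 GB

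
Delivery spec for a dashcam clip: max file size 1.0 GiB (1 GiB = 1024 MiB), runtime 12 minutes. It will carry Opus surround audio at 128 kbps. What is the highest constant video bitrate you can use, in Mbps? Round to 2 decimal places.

11.80 Mbps

Budget: 1.0 GiB = 8589.9 Mb.
12 min = 720 s
Total bitrate budget: 8589.9 Mb / 720 s = 11.930 Mbps.
Audio: 128 kbps = 0.128 Mbps.
Video: 11.930 − 0.128 = 11.802 Mbps.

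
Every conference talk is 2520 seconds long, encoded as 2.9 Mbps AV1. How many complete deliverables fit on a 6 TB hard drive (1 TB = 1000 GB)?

6568

Per item: 2.900 Mbps × 2520 s = 7,308 Mb = 913.5 MB.
Capacity: 6 TB = 48,000,000 Mb; 6568.14 items → 6568 complete.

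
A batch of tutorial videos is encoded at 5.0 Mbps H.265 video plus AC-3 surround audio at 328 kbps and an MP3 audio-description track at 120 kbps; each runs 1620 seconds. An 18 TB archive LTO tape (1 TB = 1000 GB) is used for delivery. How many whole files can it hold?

16315

Audio total: 328 + 120 = 448 kbps = 0.448 Mbps.
Total bitrate: 5.448 Mbps.
Per item: 5.448 Mbps × 1620 s = 8,826 Mb = 1,103 MB.
Capacity: 18 TB = 144,000,000 Mb; 16315.88 items → 16315 complete.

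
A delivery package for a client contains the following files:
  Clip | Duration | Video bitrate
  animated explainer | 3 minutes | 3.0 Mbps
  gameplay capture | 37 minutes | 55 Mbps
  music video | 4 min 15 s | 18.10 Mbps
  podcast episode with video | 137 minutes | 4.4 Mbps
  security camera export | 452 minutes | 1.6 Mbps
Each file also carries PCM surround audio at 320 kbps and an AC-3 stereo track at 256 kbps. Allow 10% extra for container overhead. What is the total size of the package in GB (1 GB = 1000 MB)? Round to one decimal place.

31.4 GB

Audio total: 320 + 256 = 576 kbps = 0.576 Mbps.
animated explainer: 3.576 Mbps × 180 s × 1.10 = 708.0 Mb
gameplay capture: 55.576 Mbps × 2220 s × 1.10 = 135716.6 Mb
music video: 18.676 Mbps × 255 s × 1.10 = 5238.6 Mb
podcast episode with video: 4.976 Mbps × 8220 s × 1.10 = 44993.0 Mb
security camera export: 2.176 Mbps × 27120 s × 1.10 = 64914.4 Mb
Total: 251570.7 Mb = 31446.3 MB.
= 31.45 GB.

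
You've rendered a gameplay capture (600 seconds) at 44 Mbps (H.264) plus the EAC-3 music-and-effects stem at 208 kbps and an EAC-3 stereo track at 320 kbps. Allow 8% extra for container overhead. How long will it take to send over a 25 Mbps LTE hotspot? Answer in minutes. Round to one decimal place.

19.2 minutes

Audio total: 208 + 320 = 528 kbps = 0.528 Mbps.
Total bitrate: 44.528 Mbps.
File: 44.528 Mbps × 600 s = 26716.8 Mb.
With 8% container overhead: ×1.08. → 28854.1 Mb.
At 25 Mbps: 28854.1 / 25 = 1154.2 s ≈ 19.2 minutes.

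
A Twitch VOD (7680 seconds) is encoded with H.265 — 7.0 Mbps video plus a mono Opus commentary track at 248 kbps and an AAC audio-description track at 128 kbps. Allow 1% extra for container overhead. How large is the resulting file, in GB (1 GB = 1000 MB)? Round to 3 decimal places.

Audio total: 248 + 128 = 376 kbps = 0.376 Mbps.
Total bitrate: 7.0 + 0.376 = 7.376 Mbps.
Stream data: 7.376 Mbps × 7680 s = 56647.7 Mb.
With 1% container overhead: ×1.01.
57,214 Mb ÷ 8 = 7,152 MB → 7.152 GB.

7.152 GB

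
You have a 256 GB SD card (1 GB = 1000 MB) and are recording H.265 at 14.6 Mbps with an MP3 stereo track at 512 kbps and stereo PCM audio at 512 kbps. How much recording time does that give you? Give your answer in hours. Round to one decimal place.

Audio total: 512 + 512 = 1024 kbps = 1.024 Mbps.
Total bitrate: 14.6 + 1.024 = 15.624 Mbps.
Capacity: 256 GB = 2,048,000 Mb.
Recording time: 2,048,000 / 15.624 = 131,080 s ≈ 36.4 hours.

36.4 hours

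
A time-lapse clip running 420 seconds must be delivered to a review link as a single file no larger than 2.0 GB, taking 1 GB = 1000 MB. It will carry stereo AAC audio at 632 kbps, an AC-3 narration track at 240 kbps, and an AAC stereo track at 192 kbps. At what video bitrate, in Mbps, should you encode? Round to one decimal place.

37.0 Mbps

Budget: 2.0 GB = 16000.0 Mb.
Total bitrate budget: 16000.0 Mb / 420 s = 38.095 Mbps.
Audio total: 632 + 240 + 192 = 1064 kbps = 1.064 Mbps.
Video: 38.095 − 1.064 = 37.031 Mbps.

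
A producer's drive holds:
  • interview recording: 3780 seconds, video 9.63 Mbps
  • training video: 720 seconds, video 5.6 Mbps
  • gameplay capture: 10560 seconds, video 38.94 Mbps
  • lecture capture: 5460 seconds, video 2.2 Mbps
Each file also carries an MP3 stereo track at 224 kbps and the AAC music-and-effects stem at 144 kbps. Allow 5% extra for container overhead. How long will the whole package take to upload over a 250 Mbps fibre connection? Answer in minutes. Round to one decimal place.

Audio total: 224 + 144 = 368 kbps = 0.368 Mbps.
interview recording: 9.998 Mbps × 3780 s × 1.05 = 39682.1 Mb
training video: 5.968 Mbps × 720 s × 1.05 = 4511.8 Mb
gameplay capture: 39.308 Mbps × 10560 s × 1.05 = 435847.1 Mb
lecture capture: 2.568 Mbps × 5460 s × 1.05 = 14722.3 Mb
Total: 494763.3 Mb = 61845.4 MB.
At 250 Mbps: 494763.3 / 250 = 1979 s ≈ 33 minutes.

33.0 minutes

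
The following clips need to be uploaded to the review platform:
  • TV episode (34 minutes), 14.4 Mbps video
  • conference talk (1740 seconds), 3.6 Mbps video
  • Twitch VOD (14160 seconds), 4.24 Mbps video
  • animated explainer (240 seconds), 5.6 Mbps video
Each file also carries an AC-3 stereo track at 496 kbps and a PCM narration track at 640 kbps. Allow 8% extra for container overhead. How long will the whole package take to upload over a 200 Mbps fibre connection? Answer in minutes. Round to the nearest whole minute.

11 minutes

Audio total: 496 + 640 = 1136 kbps = 1.136 Mbps.
TV episode: 15.536 Mbps × 2040 s × 1.08 = 34228.9 Mb
conference talk: 4.736 Mbps × 1740 s × 1.08 = 8899.9 Mb
Twitch VOD: 5.376 Mbps × 14160 s × 1.08 = 82214.1 Mb
animated explainer: 6.736 Mbps × 240 s × 1.08 = 1746.0 Mb
Total: 127088.9 Mb = 15886.1 MB.
At 200 Mbps: 127088.9 / 200 = 635 s ≈ 10.6 minutes.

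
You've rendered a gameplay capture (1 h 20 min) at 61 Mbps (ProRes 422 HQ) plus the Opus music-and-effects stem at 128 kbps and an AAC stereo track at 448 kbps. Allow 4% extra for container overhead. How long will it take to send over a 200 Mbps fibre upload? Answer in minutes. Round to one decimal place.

1 h 20 min = 80 min = 4800 s
Audio total: 128 + 448 = 576 kbps = 0.576 Mbps.
Total bitrate: 61.576 Mbps.
File: 61.576 Mbps × 4800 s = 295564.8 Mb.
With 4% container overhead: ×1.04. → 307387.4 Mb.
At 200 Mbps: 307387.4 / 200 = 1536.9 s ≈ 25.6 minutes.

25.6 minutes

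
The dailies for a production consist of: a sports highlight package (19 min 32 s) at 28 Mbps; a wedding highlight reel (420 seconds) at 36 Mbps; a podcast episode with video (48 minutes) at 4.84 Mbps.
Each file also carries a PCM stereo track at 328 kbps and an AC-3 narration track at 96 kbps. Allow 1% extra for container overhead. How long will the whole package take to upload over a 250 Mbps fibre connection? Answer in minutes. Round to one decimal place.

Audio total: 328 + 96 = 424 kbps = 0.424 Mbps.
sports highlight package: 28.424 Mbps × 1172 s × 1.01 = 33646.1 Mb
wedding highlight reel: 36.424 Mbps × 420 s × 1.01 = 15451.1 Mb
podcast episode with video: 5.264 Mbps × 2880 s × 1.01 = 15311.9 Mb
Total: 64409.0 Mb = 8051.1 MB.
At 250 Mbps: 64409.0 / 250 = 258 s ≈ 4.29 minutes.

4.3 minutes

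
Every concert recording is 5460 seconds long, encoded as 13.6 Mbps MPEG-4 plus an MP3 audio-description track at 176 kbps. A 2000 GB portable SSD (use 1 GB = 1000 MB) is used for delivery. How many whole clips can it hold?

212

Audio: 176 kbps = 0.176 Mbps.
Total bitrate: 13.776 Mbps.
Per item: 13.776 Mbps × 5460 s = 75,217 Mb = 9,402 MB.
Capacity: 2000 GB = 16,000,000 Mb; 212.72 items → 212 complete.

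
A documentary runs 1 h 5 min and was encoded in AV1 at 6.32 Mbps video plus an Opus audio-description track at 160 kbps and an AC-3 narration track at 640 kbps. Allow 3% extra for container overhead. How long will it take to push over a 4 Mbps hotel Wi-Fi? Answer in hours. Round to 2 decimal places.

1 h 5 min = 65 min = 3900 s
Audio total: 160 + 640 = 800 kbps = 0.800 Mbps.
Total bitrate: 7.120 Mbps.
File: 7.120 Mbps × 3900 s = 27768.0 Mb.
With 3% container overhead: ×1.03. → 28601.0 Mb.
At 4 Mbps: 28601.0 / 4 = 7150.3 s ≈ 1.99 hours.

1.99 hours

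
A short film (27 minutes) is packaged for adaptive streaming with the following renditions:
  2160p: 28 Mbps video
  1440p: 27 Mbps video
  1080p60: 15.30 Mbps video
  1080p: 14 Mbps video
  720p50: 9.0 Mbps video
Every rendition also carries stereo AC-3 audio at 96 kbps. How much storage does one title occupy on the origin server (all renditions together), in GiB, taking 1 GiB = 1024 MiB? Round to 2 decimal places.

17.69 GiB

27 min = 1620 s
Audio: 96 kbps = 0.096 Mbps.
Sum of rendition bitrates: (28+0.096) + (27+0.096) + (15.30+0.096) + (14+0.096) + (9.0+0.096) = 93.780 Mbps.
× 1620 s = 151,924 Mb = 18,990 MB = 17.69 GiB.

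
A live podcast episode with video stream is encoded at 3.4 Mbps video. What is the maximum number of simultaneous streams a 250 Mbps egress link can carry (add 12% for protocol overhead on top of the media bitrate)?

65

On the wire with 12% overhead: 3.808 Mbps.
250 Mbps = 250.0 Mbps; 250.0 / 3.808 = 65.65 → 65 viewers.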